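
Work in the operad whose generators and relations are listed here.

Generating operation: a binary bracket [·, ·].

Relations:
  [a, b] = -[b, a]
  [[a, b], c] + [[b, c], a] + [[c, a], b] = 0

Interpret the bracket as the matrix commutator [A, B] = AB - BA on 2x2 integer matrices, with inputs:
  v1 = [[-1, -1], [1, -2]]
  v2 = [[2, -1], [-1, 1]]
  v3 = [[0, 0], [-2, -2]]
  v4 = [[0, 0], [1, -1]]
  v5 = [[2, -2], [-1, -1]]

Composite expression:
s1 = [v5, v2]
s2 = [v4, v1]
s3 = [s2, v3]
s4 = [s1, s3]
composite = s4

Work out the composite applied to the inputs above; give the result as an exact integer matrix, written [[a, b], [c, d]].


[[-8, 8], [0, 8]]

[v5, v2] = [[1, -1], [2, -1]]
[v4, v1] = [[1, -1], [0, -1]]
[[v4, v1], v3] = [[2, 2], [4, -2]]
[[v5, v2], [[v4, v1], v3]] = [[-8, 8], [0, 8]]


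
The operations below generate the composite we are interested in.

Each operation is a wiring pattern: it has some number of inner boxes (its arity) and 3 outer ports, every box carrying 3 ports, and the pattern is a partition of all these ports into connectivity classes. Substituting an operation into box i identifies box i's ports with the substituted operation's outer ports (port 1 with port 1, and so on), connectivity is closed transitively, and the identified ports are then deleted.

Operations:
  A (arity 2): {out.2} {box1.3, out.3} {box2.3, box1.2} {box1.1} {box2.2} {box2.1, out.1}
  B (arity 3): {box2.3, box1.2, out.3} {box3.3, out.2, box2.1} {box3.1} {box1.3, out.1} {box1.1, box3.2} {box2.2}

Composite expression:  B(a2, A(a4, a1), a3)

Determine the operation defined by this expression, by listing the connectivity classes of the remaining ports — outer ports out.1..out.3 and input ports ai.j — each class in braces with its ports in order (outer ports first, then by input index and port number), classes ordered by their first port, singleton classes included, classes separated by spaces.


Reachability decides: close wires over B-identified ports.
A over (a4, a1) gives {out.1, a1.1} {out.2} {out.3, a4.3} {a1.2} {a1.3, a4.2} {a4.1}, out.j being that stage's outer ports
B over (a2, a4, a1, a3) gives {out.1, a2.3} {out.2, a1.1, a3.3} {out.3, a2.2, a4.3} {a1.2} {a1.3, a4.2} {a2.1, a3.2} {a3.1} {a4.1}, out.j being that stage's outer ports

{out.1, a2.3} {out.2, a1.1, a3.3} {out.3, a2.2, a4.3} {a1.2} {a1.3, a4.2} {a2.1, a3.2} {a3.1} {a4.1}


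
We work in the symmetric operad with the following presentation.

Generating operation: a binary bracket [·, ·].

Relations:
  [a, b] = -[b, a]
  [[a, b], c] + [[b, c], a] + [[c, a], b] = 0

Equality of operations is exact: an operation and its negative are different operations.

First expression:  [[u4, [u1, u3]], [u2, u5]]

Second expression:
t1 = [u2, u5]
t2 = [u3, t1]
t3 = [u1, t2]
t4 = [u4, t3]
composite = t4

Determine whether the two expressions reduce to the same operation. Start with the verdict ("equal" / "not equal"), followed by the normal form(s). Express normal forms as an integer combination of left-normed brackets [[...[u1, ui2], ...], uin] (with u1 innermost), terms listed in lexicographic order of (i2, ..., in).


not equal — first -[[[[u1, u3], u4], u2], u5] + [[[[u1, u3], u4], u5], u2], second [[[[u1, u2], u5], u3], u4] - [[[[u1, u3], u2], u5], u4] + [[[[u1, u3], u5], u2], u4] - [[[[u1, u5], u2], u3], u4]

Normal form of the first expression: -[[[[u1, u3], u4], u2], u5] + [[[[u1, u3], u4], u5], u2]
Normal form of the second expression: [[[[u1, u2], u5], u3], u4] - [[[[u1, u3], u2], u5], u4] + [[[[u1, u3], u5], u2], u4] - [[[[u1, u5], u2], u3], u4]
Different reductions; not equal.


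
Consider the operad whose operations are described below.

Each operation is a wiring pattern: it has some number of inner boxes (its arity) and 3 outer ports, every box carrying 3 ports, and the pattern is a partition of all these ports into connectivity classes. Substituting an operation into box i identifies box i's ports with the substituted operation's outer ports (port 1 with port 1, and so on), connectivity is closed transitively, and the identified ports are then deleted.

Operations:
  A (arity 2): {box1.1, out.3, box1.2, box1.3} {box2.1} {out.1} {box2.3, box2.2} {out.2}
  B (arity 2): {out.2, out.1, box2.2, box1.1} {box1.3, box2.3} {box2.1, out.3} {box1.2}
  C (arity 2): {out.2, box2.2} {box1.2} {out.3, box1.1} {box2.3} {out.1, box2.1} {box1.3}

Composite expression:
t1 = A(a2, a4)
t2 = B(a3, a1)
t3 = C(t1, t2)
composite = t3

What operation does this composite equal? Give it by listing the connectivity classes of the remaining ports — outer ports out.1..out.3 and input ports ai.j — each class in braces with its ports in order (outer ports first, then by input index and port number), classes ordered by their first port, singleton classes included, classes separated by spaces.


{out.1, out.2, a1.2, a3.1} {out.3} {a1.1} {a1.3, a3.3} {a2.1, a2.2, a2.3} {a3.2} {a4.1} {a4.2, a4.3}

After gluing at C, chains via deleted ports link the a-ports.
after A, the pattern on (a2, a4) reads {out.1} {out.2} {out.3, a2.1, a2.2, a2.3} {a4.1} {a4.2, a4.3} (out.j = its outer ports)
after B, the pattern on (a3, a1) reads {out.1, out.2, a1.2, a3.1} {out.3, a1.1} {a1.3, a3.3} {a3.2} (out.j = its outer ports)
after C, the pattern on (a2, a4, a3, a1) reads {out.1, out.2, a1.2, a3.1} {out.3} {a1.1} {a1.3, a3.3} {a2.1, a2.2, a2.3} {a3.2} {a4.1} {a4.2, a4.3} (out.j = its outer ports)


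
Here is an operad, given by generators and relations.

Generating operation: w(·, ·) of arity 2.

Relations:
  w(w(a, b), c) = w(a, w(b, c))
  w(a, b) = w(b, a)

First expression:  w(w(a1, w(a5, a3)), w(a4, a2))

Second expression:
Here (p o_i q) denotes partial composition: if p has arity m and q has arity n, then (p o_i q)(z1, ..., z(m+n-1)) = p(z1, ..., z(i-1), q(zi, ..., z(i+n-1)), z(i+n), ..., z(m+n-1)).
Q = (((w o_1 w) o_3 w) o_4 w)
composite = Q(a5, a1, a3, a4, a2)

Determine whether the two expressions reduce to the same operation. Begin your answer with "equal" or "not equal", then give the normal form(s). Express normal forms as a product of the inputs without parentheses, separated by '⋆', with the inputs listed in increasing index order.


equal: each reduces to a1 ⋆ a2 ⋆ a3 ⋆ a4 ⋆ a5

The first expression, normalized: a1 ⋆ a2 ⋆ a3 ⋆ a4 ⋆ a5
The second expression, normalized: a1 ⋆ a2 ⋆ a3 ⋆ a4 ⋆ a5
Both agree, so they are equal.


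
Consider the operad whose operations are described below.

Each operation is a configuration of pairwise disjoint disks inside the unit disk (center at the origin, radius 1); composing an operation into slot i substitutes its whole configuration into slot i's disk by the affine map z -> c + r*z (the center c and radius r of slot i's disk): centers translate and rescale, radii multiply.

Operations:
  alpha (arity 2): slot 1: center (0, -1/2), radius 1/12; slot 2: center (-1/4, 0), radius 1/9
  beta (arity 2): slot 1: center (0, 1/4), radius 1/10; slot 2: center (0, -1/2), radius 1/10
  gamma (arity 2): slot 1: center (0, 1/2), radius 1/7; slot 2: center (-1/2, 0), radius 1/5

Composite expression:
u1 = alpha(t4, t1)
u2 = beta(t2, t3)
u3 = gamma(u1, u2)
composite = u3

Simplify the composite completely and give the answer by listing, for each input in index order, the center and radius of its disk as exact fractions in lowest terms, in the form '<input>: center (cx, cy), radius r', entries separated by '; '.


t1: center (-1/28, 1/2), radius 1/63; t2: center (-1/2, 1/20), radius 1/50; t3: center (-1/2, -1/10), radius 1/50; t4: center (0, 3/7), radius 1/84

Follow each t-input down from gamma: c' goes to c + r*c', radius to r*r'.
t4 passes through 2 substitutions, ending at center (0, 3/7), radius 1/84
t1 passes through 2 substitutions, ending at center (-1/28, 1/2), radius 1/63
t2 passes through 2 substitutions, ending at center (-1/2, 1/20), radius 1/50
t3 passes through 2 substitutions, ending at center (-1/2, -1/10), radius 1/50


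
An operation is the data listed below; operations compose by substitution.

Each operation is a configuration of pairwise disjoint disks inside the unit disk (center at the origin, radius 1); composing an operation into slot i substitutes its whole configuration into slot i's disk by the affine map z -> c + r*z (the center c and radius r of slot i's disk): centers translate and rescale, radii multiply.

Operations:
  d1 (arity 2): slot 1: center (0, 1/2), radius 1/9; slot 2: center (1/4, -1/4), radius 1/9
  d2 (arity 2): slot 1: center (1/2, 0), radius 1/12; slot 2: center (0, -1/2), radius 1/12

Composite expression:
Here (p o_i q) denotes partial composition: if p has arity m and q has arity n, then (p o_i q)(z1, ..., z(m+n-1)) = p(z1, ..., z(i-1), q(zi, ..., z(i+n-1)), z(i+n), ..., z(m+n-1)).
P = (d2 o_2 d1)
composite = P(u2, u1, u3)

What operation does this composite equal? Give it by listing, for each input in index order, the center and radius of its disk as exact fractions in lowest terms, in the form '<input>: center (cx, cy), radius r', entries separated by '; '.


u1: center (0, -11/24), radius 1/108; u2: center (1/2, 0), radius 1/12; u3: center (1/48, -25/48), radius 1/108

Below d2, radii multiply path by path; the u-disk centers shift.
u2 passes through 1 substitution, ending at center (1/2, 0), radius 1/12
u1 passes through 2 substitutions, ending at center (0, -11/24), radius 1/108
u3 passes through 2 substitutions, ending at center (1/48, -25/48), radius 1/108


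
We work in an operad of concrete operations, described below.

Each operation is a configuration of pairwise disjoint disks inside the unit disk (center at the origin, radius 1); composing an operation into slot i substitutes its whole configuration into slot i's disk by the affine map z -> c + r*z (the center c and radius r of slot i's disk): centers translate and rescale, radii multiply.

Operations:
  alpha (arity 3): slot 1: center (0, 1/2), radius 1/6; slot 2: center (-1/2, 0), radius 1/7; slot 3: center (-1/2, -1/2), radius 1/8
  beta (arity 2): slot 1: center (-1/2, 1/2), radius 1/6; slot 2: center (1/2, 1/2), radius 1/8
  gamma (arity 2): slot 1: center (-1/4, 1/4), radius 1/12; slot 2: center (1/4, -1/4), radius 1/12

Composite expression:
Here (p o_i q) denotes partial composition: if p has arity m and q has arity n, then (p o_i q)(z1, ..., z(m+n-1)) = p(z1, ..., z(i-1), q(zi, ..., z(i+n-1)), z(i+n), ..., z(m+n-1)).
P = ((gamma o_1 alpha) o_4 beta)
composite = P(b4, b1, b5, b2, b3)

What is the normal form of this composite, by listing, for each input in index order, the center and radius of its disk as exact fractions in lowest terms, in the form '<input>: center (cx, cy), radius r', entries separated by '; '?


b1: center (-7/24, 1/4), radius 1/84; b2: center (5/24, -5/24), radius 1/72; b3: center (7/24, -5/24), radius 1/96; b4: center (-1/4, 7/24), radius 1/72; b5: center (-7/24, 5/24), radius 1/96

Nesting under gamma composes maps z -> c + r*z down each b-path.
input b4: applying the 2 nested substitutions gives center (-1/4, 7/24), radius 1/72
input b1: applying the 2 nested substitutions gives center (-7/24, 1/4), radius 1/84
input b5: applying the 2 nested substitutions gives center (-7/24, 5/24), radius 1/96
input b2: applying the 2 nested substitutions gives center (5/24, -5/24), radius 1/72
input b3: applying the 2 nested substitutions gives center (7/24, -5/24), radius 1/96


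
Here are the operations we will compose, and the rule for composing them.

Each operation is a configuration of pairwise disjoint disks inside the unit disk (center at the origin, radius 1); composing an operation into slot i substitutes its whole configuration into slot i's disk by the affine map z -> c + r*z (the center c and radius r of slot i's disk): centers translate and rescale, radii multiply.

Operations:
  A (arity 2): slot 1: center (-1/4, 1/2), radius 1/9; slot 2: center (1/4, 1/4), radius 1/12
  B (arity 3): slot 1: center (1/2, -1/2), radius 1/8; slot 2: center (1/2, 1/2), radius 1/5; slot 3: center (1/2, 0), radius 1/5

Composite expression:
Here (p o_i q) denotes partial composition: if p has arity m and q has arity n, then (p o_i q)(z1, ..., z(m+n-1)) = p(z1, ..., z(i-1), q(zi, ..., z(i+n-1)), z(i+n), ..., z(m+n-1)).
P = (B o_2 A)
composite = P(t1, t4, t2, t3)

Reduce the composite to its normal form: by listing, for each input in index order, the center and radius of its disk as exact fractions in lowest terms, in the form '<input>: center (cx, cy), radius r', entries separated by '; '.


t1: center (1/2, -1/2), radius 1/8; t2: center (11/20, 11/20), radius 1/60; t3: center (1/2, 0), radius 1/5; t4: center (9/20, 3/5), radius 1/45


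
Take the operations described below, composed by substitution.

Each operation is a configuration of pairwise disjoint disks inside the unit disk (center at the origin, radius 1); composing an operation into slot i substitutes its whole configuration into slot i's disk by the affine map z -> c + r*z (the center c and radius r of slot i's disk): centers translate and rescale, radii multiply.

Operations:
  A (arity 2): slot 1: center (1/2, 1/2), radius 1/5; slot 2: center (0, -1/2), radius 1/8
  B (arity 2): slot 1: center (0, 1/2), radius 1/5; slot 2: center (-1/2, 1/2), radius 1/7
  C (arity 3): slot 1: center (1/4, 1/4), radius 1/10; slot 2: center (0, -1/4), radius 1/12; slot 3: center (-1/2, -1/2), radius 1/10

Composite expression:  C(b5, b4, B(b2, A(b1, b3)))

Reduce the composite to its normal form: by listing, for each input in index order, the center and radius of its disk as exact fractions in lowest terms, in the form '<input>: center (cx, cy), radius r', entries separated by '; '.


b1: center (-19/35, -31/70), radius 1/350; b2: center (-1/2, -9/20), radius 1/50; b3: center (-11/20, -16/35), radius 1/560; b4: center (0, -1/4), radius 1/12; b5: center (1/4, 1/4), radius 1/10

Each b-disk chains the slot maps above it in C; radii multiply.
tracing b5 down its 1-map path: center (1/4, 1/4), radius 1/10
tracing b4 down its 1-map path: center (0, -1/4), radius 1/12
tracing b2 down its 2-map path: center (-1/2, -9/20), radius 1/50
tracing b1 down its 3-map path: center (-19/35, -31/70), radius 1/350
tracing b3 down its 3-map path: center (-11/20, -16/35), radius 1/560


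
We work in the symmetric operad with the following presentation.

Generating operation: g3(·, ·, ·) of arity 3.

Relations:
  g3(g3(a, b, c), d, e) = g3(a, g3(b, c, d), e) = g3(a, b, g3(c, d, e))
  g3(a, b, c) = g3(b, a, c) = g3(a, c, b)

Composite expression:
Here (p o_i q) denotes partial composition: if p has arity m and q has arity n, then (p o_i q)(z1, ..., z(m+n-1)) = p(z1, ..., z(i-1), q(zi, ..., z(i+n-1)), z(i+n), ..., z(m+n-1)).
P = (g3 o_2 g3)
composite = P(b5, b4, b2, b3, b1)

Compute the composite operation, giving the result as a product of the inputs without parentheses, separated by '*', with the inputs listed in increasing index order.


b1 * b2 * b3 * b4 * b5

Any arrangement under g3 is one operation, so sort the b-inputs.
g3(b4, b2, b3) spells out as b4 * b2 * b3
g3(b5, g3(b4, b2, b3), b1) spells out as b5 * b4 * b2 * b3 * b1
commutativity sorts the factors: b1 * b2 * b3 * b4 * b5


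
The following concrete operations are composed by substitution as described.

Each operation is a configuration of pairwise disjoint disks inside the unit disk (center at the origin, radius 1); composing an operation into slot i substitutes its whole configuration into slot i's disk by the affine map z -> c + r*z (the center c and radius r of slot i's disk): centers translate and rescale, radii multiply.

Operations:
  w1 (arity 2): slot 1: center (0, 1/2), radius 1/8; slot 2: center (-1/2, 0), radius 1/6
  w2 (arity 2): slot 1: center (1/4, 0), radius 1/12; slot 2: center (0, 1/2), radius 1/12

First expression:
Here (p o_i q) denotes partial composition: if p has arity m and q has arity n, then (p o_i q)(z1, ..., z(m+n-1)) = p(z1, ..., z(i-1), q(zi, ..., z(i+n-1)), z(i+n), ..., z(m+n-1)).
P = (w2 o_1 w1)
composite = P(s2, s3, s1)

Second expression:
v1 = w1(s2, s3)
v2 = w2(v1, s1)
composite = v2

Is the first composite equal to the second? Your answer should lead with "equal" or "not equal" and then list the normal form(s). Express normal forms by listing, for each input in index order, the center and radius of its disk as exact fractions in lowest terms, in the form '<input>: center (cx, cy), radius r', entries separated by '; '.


equal — both sides give s1: center (0, 1/2), radius 1/12; s2: center (1/4, 1/24), radius 1/96; s3: center (5/24, 0), radius 1/72


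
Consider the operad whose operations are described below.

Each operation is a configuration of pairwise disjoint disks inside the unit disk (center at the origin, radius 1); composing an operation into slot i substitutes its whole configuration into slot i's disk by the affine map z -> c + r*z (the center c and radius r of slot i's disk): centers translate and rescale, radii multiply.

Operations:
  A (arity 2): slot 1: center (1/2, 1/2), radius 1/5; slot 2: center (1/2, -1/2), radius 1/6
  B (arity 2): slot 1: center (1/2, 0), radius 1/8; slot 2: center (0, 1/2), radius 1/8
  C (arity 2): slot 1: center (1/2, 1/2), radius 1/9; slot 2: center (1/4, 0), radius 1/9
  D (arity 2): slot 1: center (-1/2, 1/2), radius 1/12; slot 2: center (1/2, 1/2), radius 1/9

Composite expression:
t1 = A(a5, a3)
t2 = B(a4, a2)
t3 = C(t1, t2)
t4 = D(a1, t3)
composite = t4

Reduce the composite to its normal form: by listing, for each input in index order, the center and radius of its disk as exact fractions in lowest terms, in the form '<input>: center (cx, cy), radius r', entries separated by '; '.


a1: center (-1/2, 1/2), radius 1/12; a2: center (19/36, 41/81), radius 1/648; a3: center (91/162, 89/162), radius 1/486; a4: center (173/324, 1/2), radius 1/648; a5: center (91/162, 91/162), radius 1/405

Follow each a-input down from D: c' goes to c + r*c', radius to r*r'.
a1 passes through 1 substitution, ending at center (-1/2, 1/2), radius 1/12
a5 passes through 3 substitutions, ending at center (91/162, 91/162), radius 1/405
a3 passes through 3 substitutions, ending at center (91/162, 89/162), radius 1/486
a4 passes through 3 substitutions, ending at center (173/324, 1/2), radius 1/648
a2 passes through 3 substitutions, ending at center (19/36, 41/81), radius 1/648


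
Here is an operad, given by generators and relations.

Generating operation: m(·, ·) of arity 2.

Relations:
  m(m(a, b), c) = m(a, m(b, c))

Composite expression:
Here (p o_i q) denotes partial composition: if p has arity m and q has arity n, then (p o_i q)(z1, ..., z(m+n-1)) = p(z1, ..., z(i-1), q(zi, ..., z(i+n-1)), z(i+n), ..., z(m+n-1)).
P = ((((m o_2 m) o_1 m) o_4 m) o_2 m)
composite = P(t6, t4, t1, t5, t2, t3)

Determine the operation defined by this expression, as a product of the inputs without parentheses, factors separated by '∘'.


t6 ∘ t4 ∘ t1 ∘ t5 ∘ t2 ∘ t3


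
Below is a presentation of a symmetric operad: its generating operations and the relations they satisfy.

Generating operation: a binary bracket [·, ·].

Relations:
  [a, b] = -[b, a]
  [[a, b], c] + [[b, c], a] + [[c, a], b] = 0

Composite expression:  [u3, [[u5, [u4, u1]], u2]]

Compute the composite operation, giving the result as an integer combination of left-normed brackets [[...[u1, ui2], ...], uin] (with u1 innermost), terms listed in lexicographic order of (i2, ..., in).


-[[[[u1, u4], u5], u2], u3]


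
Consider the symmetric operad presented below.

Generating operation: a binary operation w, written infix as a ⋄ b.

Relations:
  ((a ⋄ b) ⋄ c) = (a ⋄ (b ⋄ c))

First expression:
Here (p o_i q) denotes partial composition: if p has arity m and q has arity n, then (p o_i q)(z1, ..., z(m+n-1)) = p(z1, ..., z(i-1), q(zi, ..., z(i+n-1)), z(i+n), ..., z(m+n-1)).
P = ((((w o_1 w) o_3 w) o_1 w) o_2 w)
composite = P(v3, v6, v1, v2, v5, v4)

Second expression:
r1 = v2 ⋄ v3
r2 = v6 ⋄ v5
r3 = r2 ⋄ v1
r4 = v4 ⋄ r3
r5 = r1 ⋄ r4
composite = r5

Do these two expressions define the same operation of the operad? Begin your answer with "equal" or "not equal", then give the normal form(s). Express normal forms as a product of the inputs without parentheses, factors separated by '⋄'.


not equal; the first gives v3 ⋄ v6 ⋄ v1 ⋄ v2 ⋄ v5 ⋄ v4 and the second v2 ⋄ v3 ⋄ v4 ⋄ v6 ⋄ v5 ⋄ v1

Reducing the first expression gives v3 ⋄ v6 ⋄ v1 ⋄ v2 ⋄ v5 ⋄ v4
Reducing the second expression gives v2 ⋄ v3 ⋄ v4 ⋄ v6 ⋄ v5 ⋄ v1
Different reductions; not equal.


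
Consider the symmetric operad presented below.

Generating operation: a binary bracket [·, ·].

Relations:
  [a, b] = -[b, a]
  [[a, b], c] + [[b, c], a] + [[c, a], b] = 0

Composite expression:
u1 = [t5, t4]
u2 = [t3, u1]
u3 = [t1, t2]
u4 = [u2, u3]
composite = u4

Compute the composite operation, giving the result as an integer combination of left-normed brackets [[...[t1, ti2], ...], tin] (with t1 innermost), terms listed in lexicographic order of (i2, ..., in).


In the tensor algebra, words opening t1 carry the t1-anchored form.
Composite bracket: [[t3, [t5, t4]], [t1, t2]]
Under [a, b] = ab - ba we get 16 signed associative words (2^4 = 16).
Only words starting with t1 matter:
  from t1t2t3t4t5, sign +1: term +[[[[t1, t2], t3], t4], t5]
  from t1t2t3t5t4, sign -1: term -[[[[t1, t2], t3], t5], t4]
  from t1t2t4t5t3, sign -1: term -[[[[t1, t2], t4], t5], t3]
  from t1t2t5t4t3, sign +1: term +[[[[t1, t2], t5], t4], t3]

[[[[t1, t2], t3], t4], t5] - [[[[t1, t2], t3], t5], t4] - [[[[t1, t2], t4], t5], t3] + [[[[t1, t2], t5], t4], t3]


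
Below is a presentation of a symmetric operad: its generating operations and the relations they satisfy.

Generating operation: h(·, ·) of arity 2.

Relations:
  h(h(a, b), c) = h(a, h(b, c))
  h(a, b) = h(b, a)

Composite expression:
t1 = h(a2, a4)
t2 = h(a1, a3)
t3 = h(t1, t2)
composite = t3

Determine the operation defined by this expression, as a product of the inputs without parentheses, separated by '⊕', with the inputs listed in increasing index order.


a1 ⊕ a2 ⊕ a3 ⊕ a4


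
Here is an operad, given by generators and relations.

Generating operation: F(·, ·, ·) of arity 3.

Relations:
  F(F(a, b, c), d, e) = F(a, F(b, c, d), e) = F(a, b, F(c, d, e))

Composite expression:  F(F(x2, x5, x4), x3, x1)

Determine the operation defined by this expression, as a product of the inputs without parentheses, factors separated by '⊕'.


x2 ⊕ x5 ⊕ x4 ⊕ x3 ⊕ x1

Under associativity of F, the answer is the x's in reading order.
F(x2, x5, x4) linearizes to x2 ⊕ x5 ⊕ x4
F(F(x2, x5, x4), x3, x1) linearizes to x2 ⊕ x5 ⊕ x4 ⊕ x3 ⊕ x1


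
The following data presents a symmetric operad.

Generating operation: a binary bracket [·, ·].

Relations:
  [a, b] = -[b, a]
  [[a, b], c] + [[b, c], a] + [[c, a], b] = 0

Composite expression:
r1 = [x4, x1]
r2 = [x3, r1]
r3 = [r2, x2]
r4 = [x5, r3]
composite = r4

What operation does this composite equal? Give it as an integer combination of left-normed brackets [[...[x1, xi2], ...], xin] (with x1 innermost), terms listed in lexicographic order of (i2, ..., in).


-[[[[x1, x4], x3], x2], x5]

Left-normed coefficients sit on the x1-initial expansion words.
Composite bracket: [x5, [[x3, [x4, x1]], x2]]
Under [a, b] = ab - ba we get 16 signed associative words (2^4 = 16).
Only words starting with x1 matter:
  word x1x4x3x2x5 has sign -1, contributing -[[[[x1, x4], x3], x2], x5]


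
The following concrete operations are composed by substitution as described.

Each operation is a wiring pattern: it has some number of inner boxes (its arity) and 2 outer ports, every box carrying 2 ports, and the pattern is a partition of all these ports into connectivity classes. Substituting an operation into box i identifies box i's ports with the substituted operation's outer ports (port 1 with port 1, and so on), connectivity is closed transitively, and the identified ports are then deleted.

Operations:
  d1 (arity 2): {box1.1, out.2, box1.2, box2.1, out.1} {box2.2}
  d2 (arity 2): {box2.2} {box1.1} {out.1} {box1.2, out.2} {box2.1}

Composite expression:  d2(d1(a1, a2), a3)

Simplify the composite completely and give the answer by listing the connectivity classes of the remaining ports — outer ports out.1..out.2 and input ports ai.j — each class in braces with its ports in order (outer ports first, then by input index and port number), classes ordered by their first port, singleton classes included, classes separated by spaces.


{out.1} {out.2, a1.1, a1.2, a2.1} {a2.2} {a3.1} {a3.2}

Two ports join when wires chain via d2-identified ports.
through d1, on inputs (a1, a2): {out.1, out.2, a1.1, a1.2, a2.1} {a2.2} (out.j = stage outer ports)
through d2, on inputs (a1, a2, a3): {out.1} {out.2, a1.1, a1.2, a2.1} {a2.2} {a3.1} {a3.2} (out.j = stage outer ports)


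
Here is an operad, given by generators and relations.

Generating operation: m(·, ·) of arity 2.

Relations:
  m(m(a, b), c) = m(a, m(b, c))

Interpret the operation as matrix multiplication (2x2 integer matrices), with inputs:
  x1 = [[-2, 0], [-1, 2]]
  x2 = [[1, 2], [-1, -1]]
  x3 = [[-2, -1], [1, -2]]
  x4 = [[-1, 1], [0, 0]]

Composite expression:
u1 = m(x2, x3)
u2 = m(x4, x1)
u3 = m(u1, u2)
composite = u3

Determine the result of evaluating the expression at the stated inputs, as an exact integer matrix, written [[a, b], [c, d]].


[[0, 0], [1, 2]]

m(x2, x3) = [[0, -5], [1, 3]]
m(x4, x1) = [[1, 2], [0, 0]]
m(m(x2, x3), m(x4, x1)) = [[0, 0], [1, 2]]


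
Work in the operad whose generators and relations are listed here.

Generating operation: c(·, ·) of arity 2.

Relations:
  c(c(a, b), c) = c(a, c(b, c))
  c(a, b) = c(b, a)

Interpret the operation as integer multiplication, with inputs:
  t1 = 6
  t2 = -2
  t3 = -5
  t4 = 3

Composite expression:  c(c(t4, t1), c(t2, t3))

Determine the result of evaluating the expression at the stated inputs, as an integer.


180

c(t4, t1) = 18
c(t2, t3) = 10
c(c(t4, t1), c(t2, t3)) = 180


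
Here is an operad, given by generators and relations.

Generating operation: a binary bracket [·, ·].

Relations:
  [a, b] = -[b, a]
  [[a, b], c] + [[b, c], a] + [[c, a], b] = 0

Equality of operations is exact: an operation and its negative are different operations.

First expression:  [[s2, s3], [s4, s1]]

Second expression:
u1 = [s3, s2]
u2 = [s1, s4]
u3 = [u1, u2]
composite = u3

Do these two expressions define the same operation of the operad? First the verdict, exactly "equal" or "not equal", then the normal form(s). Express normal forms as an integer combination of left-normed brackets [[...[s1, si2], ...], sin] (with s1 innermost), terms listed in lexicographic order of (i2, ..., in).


equal; both compose to [[[s1, s4], s2], s3] - [[[s1, s4], s3], s2]

The first composite normalizes to [[[s1, s4], s2], s3] - [[[s1, s4], s3], s2]
The second composite normalizes to [[[s1, s4], s2], s3] - [[[s1, s4], s3], s2]
Both agree, so they are equal.


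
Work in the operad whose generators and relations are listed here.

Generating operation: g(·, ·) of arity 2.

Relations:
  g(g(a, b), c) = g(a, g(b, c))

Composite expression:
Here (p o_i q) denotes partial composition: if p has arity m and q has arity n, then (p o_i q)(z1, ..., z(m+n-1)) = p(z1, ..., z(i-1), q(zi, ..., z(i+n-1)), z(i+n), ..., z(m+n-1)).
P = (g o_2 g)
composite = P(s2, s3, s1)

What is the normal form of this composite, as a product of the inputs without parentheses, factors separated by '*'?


s2 * s3 * s1

Key point: g is associative — brackets drop, the s-order remains.
g(s3, s1) spells out as s3 * s1
g(s2, g(s3, s1)) spells out as s2 * s3 * s1


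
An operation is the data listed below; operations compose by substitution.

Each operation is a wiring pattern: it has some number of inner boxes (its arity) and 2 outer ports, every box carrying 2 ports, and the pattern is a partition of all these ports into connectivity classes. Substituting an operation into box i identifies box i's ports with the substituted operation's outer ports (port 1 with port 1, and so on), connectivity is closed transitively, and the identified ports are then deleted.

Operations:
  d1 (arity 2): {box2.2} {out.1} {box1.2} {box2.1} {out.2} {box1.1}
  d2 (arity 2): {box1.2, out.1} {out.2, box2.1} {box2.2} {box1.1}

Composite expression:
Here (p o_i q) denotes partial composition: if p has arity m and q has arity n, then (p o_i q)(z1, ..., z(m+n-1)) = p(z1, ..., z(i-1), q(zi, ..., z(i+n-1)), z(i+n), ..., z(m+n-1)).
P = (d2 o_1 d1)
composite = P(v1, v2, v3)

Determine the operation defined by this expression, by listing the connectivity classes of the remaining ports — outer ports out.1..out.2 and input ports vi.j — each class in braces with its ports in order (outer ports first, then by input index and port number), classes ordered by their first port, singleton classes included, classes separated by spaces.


Two ports join when wires chain via d2-identified ports.
stage d1: inputs (v1, v2), connectivity {out.1} {out.2} {v1.1} {v1.2} {v2.1} {v2.2}, out.j its boundary
stage d2: inputs (v1, v2, v3), connectivity {out.1} {out.2, v3.1} {v1.1} {v1.2} {v2.1} {v2.2} {v3.2}, out.j its boundary

{out.1} {out.2, v3.1} {v1.1} {v1.2} {v2.1} {v2.2} {v3.2}


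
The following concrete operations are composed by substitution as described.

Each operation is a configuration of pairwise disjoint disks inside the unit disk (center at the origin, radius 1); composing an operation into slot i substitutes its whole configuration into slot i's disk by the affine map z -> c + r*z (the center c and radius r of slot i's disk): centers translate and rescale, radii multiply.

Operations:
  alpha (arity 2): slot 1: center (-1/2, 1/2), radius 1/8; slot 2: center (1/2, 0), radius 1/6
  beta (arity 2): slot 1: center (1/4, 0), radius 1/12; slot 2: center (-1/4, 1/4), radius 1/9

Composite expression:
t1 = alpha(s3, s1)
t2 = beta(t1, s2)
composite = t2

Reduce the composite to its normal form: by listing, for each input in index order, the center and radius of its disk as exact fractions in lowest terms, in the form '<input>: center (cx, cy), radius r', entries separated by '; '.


s1: center (7/24, 0), radius 1/72; s2: center (-1/4, 1/4), radius 1/9; s3: center (5/24, 1/24), radius 1/96

Nesting under beta composes maps z -> c + r*z down each s-path.
input s3: composing its 2 substitution steps yields center (5/24, 1/24), radius 1/96
input s1: composing its 2 substitution steps yields center (7/24, 0), radius 1/72
input s2: composing its 1 substitution step yields center (-1/4, 1/4), radius 1/9


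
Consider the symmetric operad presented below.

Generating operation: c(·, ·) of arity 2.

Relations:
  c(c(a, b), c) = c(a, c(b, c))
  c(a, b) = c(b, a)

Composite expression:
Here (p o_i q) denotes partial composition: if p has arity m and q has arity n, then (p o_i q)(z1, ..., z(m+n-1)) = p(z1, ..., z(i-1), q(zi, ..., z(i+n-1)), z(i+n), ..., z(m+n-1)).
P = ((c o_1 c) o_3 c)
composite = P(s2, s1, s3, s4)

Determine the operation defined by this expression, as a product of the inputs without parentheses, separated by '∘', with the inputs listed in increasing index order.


s1 ∘ s2 ∘ s3 ∘ s4


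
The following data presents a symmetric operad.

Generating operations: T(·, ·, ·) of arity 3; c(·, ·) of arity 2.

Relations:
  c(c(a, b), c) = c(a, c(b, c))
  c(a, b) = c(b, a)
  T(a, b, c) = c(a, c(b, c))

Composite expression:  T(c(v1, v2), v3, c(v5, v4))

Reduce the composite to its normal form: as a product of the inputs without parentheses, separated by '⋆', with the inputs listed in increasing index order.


Reordering under T is free, so list the v-inputs canonically.
c(v1, v2) reduces to v1 ⋆ v2
c(v5, v4) reduces to v5 ⋆ v4
T(c(v1, v2), v3, c(v5, v4)) reduces to v1 ⋆ v2 ⋆ v3 ⋆ v5 ⋆ v4
rearranged into index order: v1 ⋆ v2 ⋆ v3 ⋆ v4 ⋆ v5

v1 ⋆ v2 ⋆ v3 ⋆ v4 ⋆ v5


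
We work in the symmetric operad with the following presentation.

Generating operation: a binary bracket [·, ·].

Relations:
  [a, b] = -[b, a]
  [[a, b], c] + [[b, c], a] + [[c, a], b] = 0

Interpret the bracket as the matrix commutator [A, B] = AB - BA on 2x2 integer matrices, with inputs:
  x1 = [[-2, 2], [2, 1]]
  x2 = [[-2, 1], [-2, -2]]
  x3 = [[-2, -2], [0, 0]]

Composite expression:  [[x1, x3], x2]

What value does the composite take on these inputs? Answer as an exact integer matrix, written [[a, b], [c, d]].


[x1, x3] = [[4, 10], [-4, -4]]
[[x1, x3], x2] = [[-16, 8], [16, 16]]

[[-16, 8], [16, 16]]


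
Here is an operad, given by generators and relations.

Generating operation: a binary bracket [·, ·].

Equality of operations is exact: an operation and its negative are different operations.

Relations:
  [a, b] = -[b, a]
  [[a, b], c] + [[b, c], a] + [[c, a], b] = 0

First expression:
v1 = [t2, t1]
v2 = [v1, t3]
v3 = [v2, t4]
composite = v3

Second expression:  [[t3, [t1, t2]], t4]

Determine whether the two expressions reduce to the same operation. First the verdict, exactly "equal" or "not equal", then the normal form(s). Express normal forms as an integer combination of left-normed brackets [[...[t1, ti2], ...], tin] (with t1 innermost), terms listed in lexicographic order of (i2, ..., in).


equal; both compose to -[[[t1, t2], t3], t4]

The first expression reduces to -[[[t1, t2], t3], t4]
The second expression reduces to -[[[t1, t2], t3], t4]
Identical normal forms: equal.


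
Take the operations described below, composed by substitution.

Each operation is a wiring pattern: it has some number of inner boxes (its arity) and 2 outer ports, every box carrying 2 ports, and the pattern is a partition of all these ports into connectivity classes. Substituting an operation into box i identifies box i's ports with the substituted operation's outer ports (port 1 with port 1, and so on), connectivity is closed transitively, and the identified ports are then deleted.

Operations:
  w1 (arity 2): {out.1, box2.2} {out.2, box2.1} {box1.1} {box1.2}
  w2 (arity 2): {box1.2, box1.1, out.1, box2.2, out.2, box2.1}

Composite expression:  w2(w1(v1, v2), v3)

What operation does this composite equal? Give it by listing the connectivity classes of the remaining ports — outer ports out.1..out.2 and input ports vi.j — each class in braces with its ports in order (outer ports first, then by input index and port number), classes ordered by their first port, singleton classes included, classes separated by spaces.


{out.1, out.2, v2.1, v2.2, v3.1, v3.2} {v1.1} {v1.2}


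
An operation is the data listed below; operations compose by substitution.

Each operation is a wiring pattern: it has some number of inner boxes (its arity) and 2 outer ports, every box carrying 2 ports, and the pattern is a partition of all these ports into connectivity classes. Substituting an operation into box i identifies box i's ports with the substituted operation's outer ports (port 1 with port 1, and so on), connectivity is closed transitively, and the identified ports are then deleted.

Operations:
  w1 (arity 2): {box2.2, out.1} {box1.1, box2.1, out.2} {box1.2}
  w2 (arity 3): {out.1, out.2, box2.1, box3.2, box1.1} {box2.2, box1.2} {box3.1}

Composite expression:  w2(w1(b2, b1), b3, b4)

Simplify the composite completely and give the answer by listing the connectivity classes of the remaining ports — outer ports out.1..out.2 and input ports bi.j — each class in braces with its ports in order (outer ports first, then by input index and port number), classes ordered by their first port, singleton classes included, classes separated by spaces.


{out.1, out.2, b1.2, b3.1, b4.2} {b1.1, b2.1, b3.2} {b2.2} {b4.1}

Treat the ports identified at w2 as solder joints: merge, then drop.
the subtree at w1 composes to {out.1, b1.2} {out.2, b1.1, b2.1} {b2.2} on (b2, b1); out.j = own outer ports
the subtree at w2 composes to {out.1, out.2, b1.2, b3.1, b4.2} {b1.1, b2.1, b3.2} {b2.2} {b4.1} on (b2, b1, b3, b4); out.j = own outer ports


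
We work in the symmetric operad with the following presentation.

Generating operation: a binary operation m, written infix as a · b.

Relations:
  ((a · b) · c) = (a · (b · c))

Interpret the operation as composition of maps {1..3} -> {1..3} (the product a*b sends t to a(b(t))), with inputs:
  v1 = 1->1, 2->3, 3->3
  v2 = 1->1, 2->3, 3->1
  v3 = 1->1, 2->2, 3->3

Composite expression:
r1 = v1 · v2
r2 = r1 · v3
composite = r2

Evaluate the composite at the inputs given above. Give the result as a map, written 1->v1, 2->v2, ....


1->1, 2->3, 3->1

(v1 · v2) = 1->1, 2->3, 3->1
((v1 · v2) · v3) = 1->1, 2->3, 3->1


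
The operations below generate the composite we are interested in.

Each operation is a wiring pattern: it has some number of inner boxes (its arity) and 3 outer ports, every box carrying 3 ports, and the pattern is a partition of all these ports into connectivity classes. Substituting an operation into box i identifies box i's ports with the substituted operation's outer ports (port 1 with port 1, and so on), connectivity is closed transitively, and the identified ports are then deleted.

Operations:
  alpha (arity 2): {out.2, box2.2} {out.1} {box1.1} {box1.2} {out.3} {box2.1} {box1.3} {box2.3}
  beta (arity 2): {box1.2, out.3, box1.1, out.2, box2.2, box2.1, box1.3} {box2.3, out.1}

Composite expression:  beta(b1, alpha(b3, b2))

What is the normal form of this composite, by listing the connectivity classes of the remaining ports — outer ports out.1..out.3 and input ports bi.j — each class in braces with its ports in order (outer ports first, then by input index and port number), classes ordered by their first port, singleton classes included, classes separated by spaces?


{out.1} {out.2, out.3, b1.1, b1.2, b1.3, b2.2} {b2.1} {b2.3} {b3.1} {b3.2} {b3.3}


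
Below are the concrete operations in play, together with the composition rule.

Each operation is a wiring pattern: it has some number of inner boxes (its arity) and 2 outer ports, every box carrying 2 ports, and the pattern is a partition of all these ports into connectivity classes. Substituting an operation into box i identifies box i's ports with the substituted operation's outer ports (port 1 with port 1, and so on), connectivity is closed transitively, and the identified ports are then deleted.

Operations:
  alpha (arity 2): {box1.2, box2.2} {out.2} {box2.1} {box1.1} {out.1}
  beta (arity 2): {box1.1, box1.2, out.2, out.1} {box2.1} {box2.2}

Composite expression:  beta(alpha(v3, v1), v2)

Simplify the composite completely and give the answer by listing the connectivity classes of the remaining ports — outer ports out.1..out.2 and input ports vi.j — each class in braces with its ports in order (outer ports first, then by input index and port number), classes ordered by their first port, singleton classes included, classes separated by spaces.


Two ports join when wires chain via beta-identified ports.
composing alpha on (v3, v1), with out.j its own outer ports: {out.1} {out.2} {v1.1} {v1.2, v3.2} {v3.1}
composing beta on (v3, v1, v2), with out.j its own outer ports: {out.1, out.2} {v1.1} {v1.2, v3.2} {v2.1} {v2.2} {v3.1}

{out.1, out.2} {v1.1} {v1.2, v3.2} {v2.1} {v2.2} {v3.1}


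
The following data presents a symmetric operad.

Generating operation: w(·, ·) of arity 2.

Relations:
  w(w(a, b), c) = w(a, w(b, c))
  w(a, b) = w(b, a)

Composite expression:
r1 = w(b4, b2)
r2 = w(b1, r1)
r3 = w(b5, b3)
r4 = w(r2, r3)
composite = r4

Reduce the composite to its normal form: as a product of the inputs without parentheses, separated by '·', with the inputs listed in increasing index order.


Any arrangement under w is one operation, so sort the b-inputs.
w(b4, b2) flattens to b4 · b2
w(b1, w(b4, b2)) flattens to b1 · b4 · b2
w(b5, b3) flattens to b5 · b3
w(w(b1, w(b4, b2)), w(b5, b3)) flattens to b1 · b4 · b2 · b5 · b3
reordering the factors by index: b1 · b2 · b3 · b4 · b5

b1 · b2 · b3 · b4 · b5


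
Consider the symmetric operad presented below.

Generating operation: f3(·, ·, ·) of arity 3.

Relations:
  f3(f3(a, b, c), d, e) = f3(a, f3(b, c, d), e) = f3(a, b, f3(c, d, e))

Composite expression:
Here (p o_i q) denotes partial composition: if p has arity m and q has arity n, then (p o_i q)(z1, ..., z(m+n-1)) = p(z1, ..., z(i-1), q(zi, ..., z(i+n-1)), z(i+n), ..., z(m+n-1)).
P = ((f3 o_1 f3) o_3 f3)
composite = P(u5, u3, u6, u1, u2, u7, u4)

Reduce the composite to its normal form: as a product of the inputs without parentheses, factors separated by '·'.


All parenthesizations of f3 agree; list the u-inputs left to right.
f3(u6, u1, u2) reduces to u6 · u1 · u2
f3(u5, u3, f3(u6, u1, u2)) reduces to u5 · u3 · u6 · u1 · u2
f3(f3(u5, u3, f3(u6, u1, u2)), u7, u4) reduces to u5 · u3 · u6 · u1 · u2 · u7 · u4

u5 · u3 · u6 · u1 · u2 · u7 · u4
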